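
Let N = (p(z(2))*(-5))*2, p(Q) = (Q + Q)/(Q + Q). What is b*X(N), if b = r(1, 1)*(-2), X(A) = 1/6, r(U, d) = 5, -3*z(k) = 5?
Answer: -5/3 ≈ -1.6667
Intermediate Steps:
z(k) = -5/3 (z(k) = -1/3*5 = -5/3)
p(Q) = 1 (p(Q) = (2*Q)/((2*Q)) = (2*Q)*(1/(2*Q)) = 1)
N = -10 (N = (1*(-5))*2 = -5*2 = -10)
X(A) = 1/6
b = -10 (b = 5*(-2) = -10)
b*X(N) = -10*1/6 = -5/3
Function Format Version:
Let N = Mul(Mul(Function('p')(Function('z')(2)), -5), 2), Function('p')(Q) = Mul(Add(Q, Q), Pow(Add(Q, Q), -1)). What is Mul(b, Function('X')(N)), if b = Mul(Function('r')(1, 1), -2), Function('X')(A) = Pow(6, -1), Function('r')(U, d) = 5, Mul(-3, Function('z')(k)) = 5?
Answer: Rational(-5, 3) ≈ -1.6667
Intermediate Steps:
Function('z')(k) = Rational(-5, 3) (Function('z')(k) = Mul(Rational(-1, 3), 5) = Rational(-5, 3))
Function('p')(Q) = 1 (Function('p')(Q) = Mul(Mul(2, Q), Pow(Mul(2, Q), -1)) = Mul(Mul(2, Q), Mul(Rational(1, 2), Pow(Q, -1))) = 1)
N = -10 (N = Mul(Mul(1, -5), 2) = Mul(-5, 2) = -10)
Function('X')(A) = Rational(1, 6)
b = -10 (b = Mul(5, -2) = -10)
Mul(b, Function('X')(N)) = Mul(-10, Rational(1, 6)) = Rational(-5, 3)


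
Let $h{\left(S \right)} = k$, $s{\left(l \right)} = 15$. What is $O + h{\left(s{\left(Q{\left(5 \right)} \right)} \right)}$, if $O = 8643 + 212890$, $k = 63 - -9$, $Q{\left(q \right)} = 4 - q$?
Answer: $221605$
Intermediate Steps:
$k = 72$ ($k = 63 + 9 = 72$)
$h{\left(S \right)} = 72$
$O = 221533$
$O + h{\left(s{\left(Q{\left(5 \right)} \right)} \right)} = 221533 + 72 = 221605$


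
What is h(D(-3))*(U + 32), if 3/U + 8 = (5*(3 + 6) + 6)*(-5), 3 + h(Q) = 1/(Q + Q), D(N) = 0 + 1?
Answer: -42065/526 ≈ -79.971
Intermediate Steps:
D(N) = 1
h(Q) = -3 + 1/(2*Q) (h(Q) = -3 + 1/(Q + Q) = -3 + 1/(2*Q))
U = -3/263 (U = 3/(-8 + (5*(3 + 6) + 6)*(-5)) = 3/(-8 + (5*9 + 6)*(-5)) = 3/(-8 + (45 + 6)*(-5)) = 3/(-8 + 51*(-5)) = 3/(-8 - 255) = 3/(-263) = 3*(-1/263) = -3/263 ≈ -0.011407)
h(D(-3))*(U + 32) = (-3 + (1/2)/1)*(-3/263 + 32) = (-3 + (1/2)*1)*(8413/263) = (-3 + 1/2)*(8413/263) = -5/2*8413/263 = -42065/526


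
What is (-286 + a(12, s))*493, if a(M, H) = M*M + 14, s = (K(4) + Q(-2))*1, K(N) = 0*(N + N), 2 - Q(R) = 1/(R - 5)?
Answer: -63104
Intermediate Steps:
Q(R) = 2 - 1/(-5 + R) (Q(R) = 2 - 1/(R - 5) = 2 - 1/(-5 + R))
K(N) = 0 (K(N) = 0*(2*N) = 0)
s = 15/7 (s = (0 + (-11 + 2*(-2))/(-5 - 2))*1 = (0 + (-11 - 4)/(-7))*1 = (0 - ⅐*(-15))*1 = (0 + 15/7)*1 = (15/7)*1 = 15/7 ≈ 2.1429)
a(M, H) = 14 + M² (a(M, H) = M² + 14 = 14 + M²)
(-286 + a(12, s))*493 = (-286 + (14 + 12²))*493 = (-286 + (14 + 144))*493 = (-286 + 158)*493 = -128*493 = -63104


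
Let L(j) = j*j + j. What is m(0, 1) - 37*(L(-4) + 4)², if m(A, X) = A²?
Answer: -9472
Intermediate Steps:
L(j) = j + j² (L(j) = j² + j = j + j²)
m(0, 1) - 37*(L(-4) + 4)² = 0² - 37*(-4*(1 - 4) + 4)² = 0 - 37*(-4*(-3) + 4)² = 0 - 37*(12 + 4)² = 0 - 37*16² = 0 - 37*256 = 0 - 9472 = -9472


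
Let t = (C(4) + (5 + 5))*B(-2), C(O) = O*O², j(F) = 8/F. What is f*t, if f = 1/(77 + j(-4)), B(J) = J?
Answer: -148/75 ≈ -1.9733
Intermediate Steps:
C(O) = O³
f = 1/75 (f = 1/(77 + 8/(-4)) = 1/(77 + 8*(-¼)) = 1/(77 - 2) = 1/75 ≈ 0.013333)
t = -148 (t = (4³ + (5 + 5))*(-2) = (64 + 10)*(-2) = 74*(-2) = -148)
f*t = (1/75)*(-148) = -148/75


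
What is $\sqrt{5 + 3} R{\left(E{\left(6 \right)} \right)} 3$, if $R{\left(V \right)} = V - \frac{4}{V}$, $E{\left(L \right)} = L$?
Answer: $32 \sqrt{2} \approx 45.255$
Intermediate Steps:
$\sqrt{5 + 3} R{\left(E{\left(6 \right)} \right)} 3 = \sqrt{5 + 3} \left(6 - \frac{4}{6}\right) 3 = \sqrt{8} \left(6 - \frac{2}{3}\right) 3 = 2 \sqrt{2} \left(6 - \frac{2}{3}\right) 3 = 2 \sqrt{2} \cdot \frac{16}{3} \cdot 3 = \frac{32 \sqrt{2}}{3} \cdot 3 = 32 \sqrt{2}$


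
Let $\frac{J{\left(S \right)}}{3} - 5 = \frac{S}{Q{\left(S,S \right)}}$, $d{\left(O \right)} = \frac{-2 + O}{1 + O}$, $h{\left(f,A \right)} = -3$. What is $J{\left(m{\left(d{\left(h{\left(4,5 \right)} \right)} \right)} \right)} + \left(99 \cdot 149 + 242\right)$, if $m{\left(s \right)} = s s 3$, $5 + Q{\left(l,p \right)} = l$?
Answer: $\frac{165133}{11} \approx 15012.0$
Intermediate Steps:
$Q{\left(l,p \right)} = -5 + l$
$d{\left(O \right)} = \frac{-2 + O}{1 + O}$
$m{\left(s \right)} = 3 s^{2}$ ($m{\left(s \right)} = s^{2} \cdot 3 = 3 s^{2}$)
$J{\left(S \right)} = 15 + \frac{3 S}{-5 + S}$ ($J{\left(S \right)} = 15 + 3 \frac{S}{-5 + S} = 15 + \frac{3 S}{-5 + S}$)
$J{\left(m{\left(d{\left(h{\left(4,5 \right)} \right)} \right)} \right)} + \left(99 \cdot 149 + 242\right) = \frac{3 \left(-25 + 6 \cdot 3 \left(\frac{-2 - 3}{1 - 3}\right)^{2}\right)}{-5 + 3 \left(\frac{-2 - 3}{1 - 3}\right)^{2}} + \left(99 \cdot 149 + 242\right) = \frac{3 \left(-25 + 6 \cdot 3 \left(\frac{1}{-2} \left(-5\right)\right)^{2}\right)}{-5 + 3 \left(\frac{1}{-2} \left(-5\right)\right)^{2}} + \left(14751 + 242\right) = \frac{3 \left(-25 + 6 \cdot 3 \left(\left(- \frac{1}{2}\right) \left(-5\right)\right)^{2}\right)}{-5 + 3 \left(\left(- \frac{1}{2}\right) \left(-5\right)\right)^{2}} + 14993 = \frac{3 \left(-25 + 6 \cdot 3 \left(\frac{5}{2}\right)^{2}\right)}{-5 + 3 \left(\frac{5}{2}\right)^{2}} + 14993 = \frac{3 \left(-25 + 6 \cdot 3 \cdot \frac{25}{4}\right)}{-5 + 3 \cdot \frac{25}{4}} + 14993 = \frac{3 \left(-25 + 6 \cdot \frac{75}{4}\right)}{-5 + \frac{75}{4}} + 14993 = \frac{3 \left(-25 + \frac{225}{2}\right)}{\frac{55}{4}} + 14993 = 3 \cdot \frac{4}{55} \cdot \frac{175}{2} + 14993 = \frac{210}{11} + 14993 = \frac{165133}{11}$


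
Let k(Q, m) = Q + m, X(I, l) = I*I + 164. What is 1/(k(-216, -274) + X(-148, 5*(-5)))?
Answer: 1/21578 ≈ 4.6343e-5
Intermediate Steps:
X(I, l) = 164 + I**2 (X(I, l) = I**2 + 164 = 164 + I**2)
1/(k(-216, -274) + X(-148, 5*(-5))) = 1/((-216 - 274) + (164 + (-148)**2)) = 1/(-490 + (164 + 21904)) = 1/(-490 + 22068) = 1/21578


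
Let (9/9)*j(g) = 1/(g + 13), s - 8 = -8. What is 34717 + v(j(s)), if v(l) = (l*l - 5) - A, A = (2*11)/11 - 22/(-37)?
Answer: 217037949/6253 ≈ 34709.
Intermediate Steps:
s = 0 (s = 8 - 8 = 0)
A = 96/37 (A = 22*(1/11) - 22*(-1/37) = 2 + 22/37 = 96/37 ≈ 2.5946)
j(g) = 1/(13 + g) (j(g) = 1/(g + 13) = 1/(13 + g))
v(l) = -281/37 + l² (v(l) = (l*l - 5) - 1*96/37 = (l² - 5) - 96/37 = (-5 + l²) - 96/37 = -281/37 + l²)
34717 + v(j(s)) = 34717 + (-281/37 + (1/(13 + 0))²) = 34717 + (-281/37 + (1/13)²) = 34717 + (-281/37 + 1/169) = 34717 - 47452/6253 = 217037949/6253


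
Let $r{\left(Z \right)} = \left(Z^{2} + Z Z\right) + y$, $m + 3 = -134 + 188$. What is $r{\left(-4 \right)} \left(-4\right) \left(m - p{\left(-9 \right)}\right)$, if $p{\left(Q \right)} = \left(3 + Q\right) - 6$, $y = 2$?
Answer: $-8568$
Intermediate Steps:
$m = 51$ ($m = -3 + \left(-134 + 188\right) = -3 + 54 = 51$)
$r{\left(Z \right)} = 2 + 2 Z^{2}$ ($r{\left(Z \right)} = \left(Z^{2} + Z Z\right) + 2 = \left(Z^{2} + Z^{2}\right) + 2 = 2 Z^{2} + 2 = 2 + 2 Z^{2}$)
$p{\left(Q \right)} = -3 + Q$
$r{\left(-4 \right)} \left(-4\right) \left(m - p{\left(-9 \right)}\right) = \left(2 + 2 \left(-4\right)^{2}\right) \left(-4\right) \left(51 - \left(-3 - 9\right)\right) = \left(2 + 2 \cdot 16\right) \left(-4\right) \left(51 - -12\right) = \left(2 + 32\right) \left(-4\right) \left(51 + 12\right) = 34 \left(-4\right) 63 = \left(-136\right) 63 = -8568$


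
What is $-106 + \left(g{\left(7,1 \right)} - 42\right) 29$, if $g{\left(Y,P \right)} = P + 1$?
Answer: $-1266$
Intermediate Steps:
$g{\left(Y,P \right)} = 1 + P$
$-106 + \left(g{\left(7,1 \right)} - 42\right) 29 = -106 + \left(\left(1 + 1\right) - 42\right) 29 = -106 + \left(2 - 42\right) 29 = -106 - 1160 = -1266$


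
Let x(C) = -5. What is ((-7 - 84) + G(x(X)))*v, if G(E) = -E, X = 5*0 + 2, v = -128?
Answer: 11008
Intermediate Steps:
X = 2 (X = 0 + 2 = 2)
((-7 - 84) + G(x(X)))*v = ((-7 - 84) - 1*(-5))*(-128) = (-91 + 5)*(-128) = -86*(-128) = 11008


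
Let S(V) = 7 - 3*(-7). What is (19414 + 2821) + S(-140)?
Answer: 22263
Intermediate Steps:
S(V) = 28 (S(V) = 7 + 21 = 28)
(19414 + 2821) + S(-140) = (19414 + 2821) + 28 = 22235 + 28 = 22263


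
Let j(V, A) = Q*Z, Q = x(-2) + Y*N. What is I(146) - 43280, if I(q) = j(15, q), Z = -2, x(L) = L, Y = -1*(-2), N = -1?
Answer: -43272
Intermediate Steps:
Y = 2
Q = -4 (Q = -2 + 2*(-1) = -2 - 2 = -4)
j(V, A) = 8 (j(V, A) = -4*(-2) = 8)
I(q) = 8
I(146) - 43280 = 8 - 43280 = -43272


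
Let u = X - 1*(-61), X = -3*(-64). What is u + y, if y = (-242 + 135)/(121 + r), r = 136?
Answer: 64914/257 ≈ 252.58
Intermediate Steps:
X = 192
y = -107/257 (y = (-242 + 135)/(121 + 136) = -107/257 ≈ -0.41634)
u = 253 (u = 192 - 1*(-61) = 192 + 61 = 253)
u + y = 253 - 107/257 = 64914/257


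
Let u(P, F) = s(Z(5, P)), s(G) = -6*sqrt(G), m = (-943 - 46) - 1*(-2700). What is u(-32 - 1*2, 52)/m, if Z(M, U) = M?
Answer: -6*sqrt(5)/1711 ≈ -0.0078413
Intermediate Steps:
m = 1711 (m = -989 + 2700 = 1711)
u(P, F) = -6*sqrt(5)
u(-32 - 1*2, 52)/m = -6*sqrt(5)/1711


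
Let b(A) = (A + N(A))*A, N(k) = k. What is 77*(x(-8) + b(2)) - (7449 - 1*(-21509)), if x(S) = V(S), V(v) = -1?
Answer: -28419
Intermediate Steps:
x(S) = -1
b(A) = 2*A² (b(A) = (A + A)*A = (2*A)*A = 2*A²)
77*(x(-8) + b(2)) - (7449 - 1*(-21509)) = 77*(-1 + 2*2²) - (7449 - 1*(-21509)) = 77*(-1 + 2*4) - (7449 + 21509) = 77*(-1 + 8) - 1*28958 = 77*7 - 28958 = 539 - 28958 = -28419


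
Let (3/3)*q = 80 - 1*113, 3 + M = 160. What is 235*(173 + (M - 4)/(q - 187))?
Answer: 1781629/44 ≈ 40492.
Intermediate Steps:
M = 157 (M = -3 + 160 = 157)
q = -33 (q = 80 - 1*113 = 80 - 113 = -33)
235*(173 + (M - 4)/(q - 187)) = 235*(173 + (157 - 4)/(-33 - 187)) = 235*(173 + 153/(-220)) = 235*(173 + 153*(-1/220)) = 235*(173 - 153/220) = 235*(37907/220) = 1781629/44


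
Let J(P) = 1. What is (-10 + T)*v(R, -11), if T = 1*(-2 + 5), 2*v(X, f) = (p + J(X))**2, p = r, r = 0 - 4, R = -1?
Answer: -63/2 ≈ -31.500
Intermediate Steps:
r = -4
p = -4
v(X, f) = 9/2 (v(X, f) = (-4 + 1)**2/2 = (1/2)*(-3)**2 = (1/2)*9 = 9/2)
T = 3 (T = 1*3 = 3)
(-10 + T)*v(R, -11) = (-10 + 3)*(9/2) = -7*9/2 = -63/2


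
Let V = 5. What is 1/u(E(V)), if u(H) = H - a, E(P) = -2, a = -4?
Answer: ½ ≈ 0.50000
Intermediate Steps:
u(H) = 4 + H (u(H) = H - 1*(-4) = H + 4 = 4 + H)
1/u(E(V)) = 1/(4 - 2) = 1/2 = ½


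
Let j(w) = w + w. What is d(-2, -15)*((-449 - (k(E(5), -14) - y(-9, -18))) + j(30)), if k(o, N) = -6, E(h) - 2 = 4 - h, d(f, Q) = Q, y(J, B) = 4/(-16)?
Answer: 22995/4 ≈ 5748.8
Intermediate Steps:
y(J, B) = -¼ (y(J, B) = 4*(-1/16) = -¼)
E(h) = 6 - h (E(h) = 2 + (4 - h) = 6 - h)
j(w) = 2*w
d(-2, -15)*((-449 - (k(E(5), -14) - y(-9, -18))) + j(30)) = -15*((-449 - (-6 - 1*(-¼))) + 2*30) = -15*((-449 - (-6 + ¼)) + 60) = -15*((-449 - 1*(-23/4)) + 60) = -15*((-449 + 23/4) + 60) = -15*(-1773/4 + 60) = -15*(-1533/4) = 22995/4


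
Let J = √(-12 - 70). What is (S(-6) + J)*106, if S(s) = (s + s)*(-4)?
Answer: 5088 + 106*I*√82 ≈ 5088.0 + 959.87*I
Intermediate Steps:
J = I*√82 (J = √(-82) = I*√82 ≈ 9.0554*I)
S(s) = -8*s (S(s) = (2*s)*(-4) = -8*s)
(S(-6) + J)*106 = (-8*(-6) + I*√82)*106 = (48 + I*√82)*106 = 5088 + 106*I*√82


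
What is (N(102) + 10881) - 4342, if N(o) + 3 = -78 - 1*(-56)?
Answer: 6514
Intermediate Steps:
N(o) = -25 (N(o) = -3 + (-78 - 1*(-56)) = -3 + (-78 + 56) = -3 - 22 = -25)
(N(102) + 10881) - 4342 = (-25 + 10881) - 4342 = 10856 - 4342 = 6514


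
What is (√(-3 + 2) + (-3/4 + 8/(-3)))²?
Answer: 1537/144 - 41*I/6 ≈ 10.674 - 6.8333*I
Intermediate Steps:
(√(-3 + 2) + (-3/4 + 8/(-3)))² = (√(-1) + (-3*¼ + 8*(-⅓)))² = (I + (-¾ - 8/3))² = (I - 41/12)² = (-41/12 + I)²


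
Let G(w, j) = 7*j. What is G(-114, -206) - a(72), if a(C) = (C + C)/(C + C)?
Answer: -1443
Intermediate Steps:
a(C) = 1 (a(C) = (2*C)/((2*C)) = (2*C)*(1/(2*C)) = 1)
G(-114, -206) - a(72) = 7*(-206) - 1*1 = -1442 - 1 = -1443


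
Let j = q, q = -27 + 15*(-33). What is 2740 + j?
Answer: 2218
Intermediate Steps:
q = -522 (q = -27 - 495 = -522)
j = -522
2740 + j = 2740 - 522 = 2218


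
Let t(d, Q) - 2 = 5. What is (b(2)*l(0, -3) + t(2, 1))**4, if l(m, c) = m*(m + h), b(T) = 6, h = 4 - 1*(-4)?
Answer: 2401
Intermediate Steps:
h = 8 (h = 4 + 4 = 8)
t(d, Q) = 7 (t(d, Q) = 2 + 5 = 7)
l(m, c) = m*(8 + m) (l(m, c) = m*(m + 8) = m*(8 + m))
(b(2)*l(0, -3) + t(2, 1))**4 = (6*(0*(8 + 0)) + 7)**4 = (6*(0*8) + 7)**4 = (6*0 + 7)**4 = (0 + 7)**4 = 7**4 = 2401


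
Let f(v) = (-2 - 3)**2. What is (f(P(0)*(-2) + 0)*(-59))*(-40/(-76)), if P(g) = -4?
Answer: -14750/19 ≈ -776.32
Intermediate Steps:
f(v) = 25 (f(v) = (-5)**2 = 25)
(f(P(0)*(-2) + 0)*(-59))*(-40/(-76)) = (25*(-59))*(-40/(-76)) = -(-59000)*(-1)/76 = -1475*10/19 = -14750/19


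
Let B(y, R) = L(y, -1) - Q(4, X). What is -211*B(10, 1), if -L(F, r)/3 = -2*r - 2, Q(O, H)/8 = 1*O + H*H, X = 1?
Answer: 8440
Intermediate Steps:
Q(O, H) = 8*O + 8*H² (Q(O, H) = 8*(1*O + H*H) = 8*(O + H²) = 8*O + 8*H²)
L(F, r) = 6 + 6*r (L(F, r) = -3*(-2*r - 2) = -3*(-2 - 2*r) = 6 + 6*r)
B(y, R) = -40 (B(y, R) = (6 + 6*(-1)) - (8*4 + 8*1²) = (6 - 6) - (32 + 8*1) = 0 - (32 + 8) = 0 - 1*40 = 0 - 40 = -40)
-211*B(10, 1) = -211*(-40) = 8440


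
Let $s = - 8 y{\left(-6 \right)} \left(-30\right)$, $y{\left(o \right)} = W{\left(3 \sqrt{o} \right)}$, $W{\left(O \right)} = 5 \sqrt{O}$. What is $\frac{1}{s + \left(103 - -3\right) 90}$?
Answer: $\frac{1}{9540 + 1200 \sqrt[4]{2} \cdot 3^{\frac{3}{4}} \sqrt{i}} \approx 8.1386 \cdot 10^{-5} - 1.5811 \cdot 10^{-5} i$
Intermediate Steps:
$y{\left(o \right)} = 5 \sqrt{3} \sqrt[4]{o}$ ($y{\left(o \right)} = 5 \sqrt{3 \sqrt{o}} = 5 \sqrt{3} \sqrt[4]{o}$)
$s = 1200 \sqrt[4]{-2} \cdot 3^{\frac{3}{4}}$ ($s = - 8 \cdot 5 \sqrt{3} \sqrt[4]{-6} \left(-30\right) = - 8 \cdot 5 \sqrt[4]{-2} \cdot 3^{\frac{3}{4}} \left(-30\right) = - 40 \sqrt[4]{-2} \cdot 3^{\frac{3}{4}} \left(-30\right) = 1200 \sqrt[4]{-2} \cdot 3^{\frac{3}{4}} \approx 2300.2 + 2300.2 i$)
$\frac{1}{s + \left(103 - -3\right) 90} = \frac{1}{1200 \sqrt[4]{2} \cdot 3^{\frac{3}{4}} \sqrt{i} + \left(103 - -3\right) 90} = \frac{1}{1200 \sqrt[4]{2} \cdot 3^{\frac{3}{4}} \sqrt{i} + \left(103 + \left(-72 + 75\right)\right) 90} = \frac{1}{1200 \sqrt[4]{2} \cdot 3^{\frac{3}{4}} \sqrt{i} + \left(103 + 3\right) 90} = \frac{1}{1200 \sqrt[4]{2} \cdot 3^{\frac{3}{4}} \sqrt{i} + 106 \cdot 90} = \frac{1}{1200 \sqrt[4]{2} \cdot 3^{\frac{3}{4}} \sqrt{i} + 9540} = \frac{1}{9540 + 1200 \sqrt[4]{2} \cdot 3^{\frac{3}{4}} \sqrt{i}}$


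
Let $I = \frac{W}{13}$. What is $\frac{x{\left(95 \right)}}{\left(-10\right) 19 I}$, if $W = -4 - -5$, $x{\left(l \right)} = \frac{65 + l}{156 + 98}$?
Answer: $- \frac{104}{2413} \approx -0.0431$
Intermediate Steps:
$x{\left(l \right)} = \frac{65}{254} + \frac{l}{254}$ ($x{\left(l \right)} = \frac{65 + l}{254} = \left(65 + l\right) \frac{1}{254} = \frac{65}{254} + \frac{l}{254}$)
$W = 1$ ($W = -4 + 5 = 1$)
$I = \frac{1}{13}$ ($I = 1 \cdot \frac{1}{13} = \frac{1}{13} \approx 0.076923$)
$\frac{x{\left(95 \right)}}{\left(-10\right) 19 I} = \frac{\frac{65}{254} + \frac{1}{254} \cdot 95}{\left(-10\right) 19 \cdot \frac{1}{13}} = \frac{\frac{65}{254} + \frac{95}{254}}{\left(-190\right) \frac{1}{13}} = \frac{80}{127 \left(- \frac{190}{13}\right)} = \frac{80}{127} \left(- \frac{13}{190}\right) = - \frac{104}{2413}$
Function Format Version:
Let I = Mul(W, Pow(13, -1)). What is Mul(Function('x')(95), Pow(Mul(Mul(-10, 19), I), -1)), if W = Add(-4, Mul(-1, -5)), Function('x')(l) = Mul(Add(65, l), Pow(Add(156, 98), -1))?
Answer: Rational(-104, 2413) ≈ -0.043100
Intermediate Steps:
Function('x')(l) = Add(Rational(65, 254), Mul(Rational(1, 254), l)) (Function('x')(l) = Mul(Add(65, l), Pow(254, -1)) = Mul(Add(65, l), Rational(1, 254)) = Add(Rational(65, 254), Mul(Rational(1, 254), l)))
W = 1 (W = Add(-4, 5) = 1)
I = Rational(1, 13) (I = Mul(1, Pow(13, -1)) = Mul(1, Rational(1, 13)) = Rational(1, 13) ≈ 0.076923)
Mul(Function('x')(95), Pow(Mul(Mul(-10, 19), I), -1)) = Mul(Add(Rational(65, 254), Mul(Rational(1, 254), 95)), Pow(Mul(Mul(-10, 19), Rational(1, 13)), -1)) = Mul(Add(Rational(65, 254), Rational(95, 254)), Pow(Mul(-190, Rational(1, 13)), -1)) = Mul(Rational(80, 127), Pow(Rational(-190, 13), -1)) = Mul(Rational(80, 127), Rational(-13, 190)) = Rational(-104, 2413)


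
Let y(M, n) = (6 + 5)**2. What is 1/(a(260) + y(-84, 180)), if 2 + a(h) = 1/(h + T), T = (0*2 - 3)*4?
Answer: 248/29513 ≈ 0.0084031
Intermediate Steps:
T = -12 (T = (0 - 3)*4 = -3*4 = -12)
y(M, n) = 121 (y(M, n) = 11**2 = 121)
a(h) = -2 + 1/(-12 + h) (a(h) = -2 + 1/(h - 12) = -2 + 1/(-12 + h))
1/(a(260) + y(-84, 180)) = 1/((25 - 2*260)/(-12 + 260) + 121) = 1/((25 - 520)/248 + 121) = 1/((1/248)*(-495) + 121) = 1/(-495/248 + 121) = 1/(29513/248) = 248/29513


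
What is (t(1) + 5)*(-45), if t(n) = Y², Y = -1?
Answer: -270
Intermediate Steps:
t(n) = 1 (t(n) = (-1)² = 1)
(t(1) + 5)*(-45) = (1 + 5)*(-45) = 6*(-45) = -270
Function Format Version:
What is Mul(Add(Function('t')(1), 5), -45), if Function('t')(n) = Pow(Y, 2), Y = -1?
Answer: -270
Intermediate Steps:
Function('t')(n) = 1 (Function('t')(n) = Pow(-1, 2) = 1)
Mul(Add(Function('t')(1), 5), -45) = Mul(Add(1, 5), -45) = Mul(6, -45) = -270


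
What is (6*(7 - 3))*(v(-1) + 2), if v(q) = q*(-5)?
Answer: 168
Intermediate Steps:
v(q) = -5*q
(6*(7 - 3))*(v(-1) + 2) = (6*(7 - 3))*(-5*(-1) + 2) = (6*4)*(5 + 2) = 24*7 = 168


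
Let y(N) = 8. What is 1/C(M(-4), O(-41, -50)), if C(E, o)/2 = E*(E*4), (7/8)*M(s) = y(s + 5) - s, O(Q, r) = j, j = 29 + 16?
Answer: 49/73728 ≈ 0.00066460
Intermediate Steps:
j = 45
O(Q, r) = 45
M(s) = 64/7 - 8*s/7 (M(s) = 8*(8 - s)/7 = 64/7 - 8*s/7)
C(E, o) = 8*E**2 (C(E, o) = 2*(E*(E*4)) = 2*(E*(4*E)) = 2*(4*E**2) = 8*E**2)
1/C(M(-4), O(-41, -50)) = 1/(8*(64/7 - 8/7*(-4))**2) = 1/(8*(64/7 + 32/7)**2) = 1/(8*(96/7)**2) = 1/(8*(9216/49)) = 1/(73728/49) = 49/73728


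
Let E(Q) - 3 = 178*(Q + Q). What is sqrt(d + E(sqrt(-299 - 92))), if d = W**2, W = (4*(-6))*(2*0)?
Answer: sqrt(3 + 356*I*sqrt(391)) ≈ 59.34 + 59.315*I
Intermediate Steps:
E(Q) = 3 + 356*Q (E(Q) = 3 + 178*(Q + Q) = 3 + 178*(2*Q) = 3 + 356*Q)
W = 0 (W = -24*0 = 0)
d = 0 (d = 0**2 = 0)
sqrt(d + E(sqrt(-299 - 92))) = sqrt(0 + (3 + 356*sqrt(-299 - 92))) = sqrt(0 + (3 + 356*sqrt(-391))) = sqrt(0 + (3 + 356*(I*sqrt(391)))) = sqrt(0 + (3 + 356*I*sqrt(391))) = sqrt(3 + 356*I*sqrt(391))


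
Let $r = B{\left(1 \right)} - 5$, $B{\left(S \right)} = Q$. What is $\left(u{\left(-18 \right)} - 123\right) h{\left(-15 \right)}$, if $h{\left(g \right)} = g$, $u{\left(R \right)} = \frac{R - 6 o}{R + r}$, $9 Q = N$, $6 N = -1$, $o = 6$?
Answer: $\frac{2249595}{1243} \approx 1809.8$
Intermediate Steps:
$N = - \frac{1}{6}$ ($N = \frac{1}{6} \left(-1\right) = - \frac{1}{6} \approx -0.16667$)
$Q = - \frac{1}{54}$ ($Q = \frac{1}{9} \left(- \frac{1}{6}\right) = - \frac{1}{54} \approx -0.018519$)
$B{\left(S \right)} = - \frac{1}{54}$
$r = - \frac{271}{54}$ ($r = - \frac{1}{54} - 5 = - \frac{271}{54} \approx -5.0185$)
$u{\left(R \right)} = \frac{-36 + R}{- \frac{271}{54} + R}$ ($u{\left(R \right)} = \frac{R - 36}{R - \frac{271}{54}} = \frac{R - 36}{- \frac{271}{54} + R} = \frac{-36 + R}{- \frac{271}{54} + R}$)
$\left(u{\left(-18 \right)} - 123\right) h{\left(-15 \right)} = \left(\frac{54 \left(-36 - 18\right)}{-271 + 54 \left(-18\right)} - 123\right) \left(-15\right) = \left(54 \frac{1}{-271 - 972} \left(-54\right) - 123\right) \left(-15\right) = \left(54 \frac{1}{-1243} \left(-54\right) - 123\right) \left(-15\right) = \left(54 \left(- \frac{1}{1243}\right) \left(-54\right) - 123\right) \left(-15\right) = \left(\frac{2916}{1243} - 123\right) \left(-15\right) = \left(- \frac{149973}{1243}\right) \left(-15\right) = \frac{2249595}{1243}$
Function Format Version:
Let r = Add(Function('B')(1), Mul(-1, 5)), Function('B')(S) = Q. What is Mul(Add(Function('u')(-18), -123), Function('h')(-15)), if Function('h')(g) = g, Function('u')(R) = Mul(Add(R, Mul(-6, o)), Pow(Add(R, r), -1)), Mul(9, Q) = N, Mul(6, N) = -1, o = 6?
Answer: Rational(2249595, 1243) ≈ 1809.8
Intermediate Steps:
N = Rational(-1, 6) (N = Mul(Rational(1, 6), -1) = Rational(-1, 6) ≈ -0.16667)
Q = Rational(-1, 54) (Q = Mul(Rational(1, 9), Rational(-1, 6)) = Rational(-1, 54) ≈ -0.018519)
Function('B')(S) = Rational(-1, 54)
r = Rational(-271, 54) (r = Add(Rational(-1, 54), Mul(-1, 5)) = Add(Rational(-1, 54), -5) = Rational(-271, 54) ≈ -5.0185)
Function('u')(R) = Mul(Pow(Add(Rational(-271, 54), R), -1), Add(-36, R)) (Function('u')(R) = Mul(Add(R, Mul(-6, 6)), Pow(Add(R, Rational(-271, 54)), -1)) = Mul(Add(R, -36), Pow(Add(Rational(-271, 54), R), -1)) = Mul(Add(-36, R), Pow(Add(Rational(-271, 54), R), -1)) = Mul(Pow(Add(Rational(-271, 54), R), -1), Add(-36, R)))
Mul(Add(Function('u')(-18), -123), Function('h')(-15)) = Mul(Add(Mul(54, Pow(Add(-271, Mul(54, -18)), -1), Add(-36, -18)), -123), -15) = Mul(Add(Mul(54, Pow(Add(-271, -972), -1), -54), -123), -15) = Mul(Add(Mul(54, Pow(-1243, -1), -54), -123), -15) = Mul(Add(Mul(54, Rational(-1, 1243), -54), -123), -15) = Mul(Add(Rational(2916, 1243), -123), -15) = Mul(Rational(-149973, 1243), -15) = Rational(2249595, 1243)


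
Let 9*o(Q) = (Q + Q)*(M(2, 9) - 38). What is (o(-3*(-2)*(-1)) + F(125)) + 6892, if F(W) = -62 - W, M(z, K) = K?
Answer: 20231/3 ≈ 6743.7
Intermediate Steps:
o(Q) = -58*Q/9 (o(Q) = ((Q + Q)*(9 - 38))/9 = ((2*Q)*(-29))/9 = (-58*Q)/9 = -58*Q/9)
(o(-3*(-2)*(-1)) + F(125)) + 6892 = (-58*(-3*(-2))*(-1)/9 + (-62 - 1*125)) + 6892 = (-116*(-1)/3 + (-62 - 125)) + 6892 = (-58/9*(-6) - 187) + 6892 = (116/3 - 187) + 6892 = -445/3 + 6892 = 20231/3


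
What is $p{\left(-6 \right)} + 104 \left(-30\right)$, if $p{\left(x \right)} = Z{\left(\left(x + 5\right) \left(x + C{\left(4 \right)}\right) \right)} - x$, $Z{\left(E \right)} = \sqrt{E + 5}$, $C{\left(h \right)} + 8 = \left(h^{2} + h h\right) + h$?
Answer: $-3114 + i \sqrt{17} \approx -3114.0 + 4.1231 i$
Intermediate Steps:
$C{\left(h \right)} = -8 + h + 2 h^{2}$ ($C{\left(h \right)} = -8 + \left(\left(h^{2} + h h\right) + h\right) = -8 + \left(\left(h^{2} + h^{2}\right) + h\right) = -8 + \left(2 h^{2} + h\right) = -8 + \left(h + 2 h^{2}\right) = -8 + h + 2 h^{2}$)
$Z{\left(E \right)} = \sqrt{5 + E}$
$p{\left(x \right)} = \sqrt{5 + \left(5 + x\right) \left(28 + x\right)} - x$ ($p{\left(x \right)} = \sqrt{5 + \left(x + 5\right) \left(x + \left(-8 + 4 + 2 \cdot 4^{2}\right)\right)} - x = \sqrt{5 + \left(5 + x\right) \left(x + \left(-8 + 4 + 2 \cdot 16\right)\right)} - x = \sqrt{5 + \left(5 + x\right) \left(x + \left(-8 + 4 + 32\right)\right)} - x = \sqrt{5 + \left(5 + x\right) \left(x + 28\right)} - x = \sqrt{5 + \left(5 + x\right) \left(28 + x\right)} - x$)
$p{\left(-6 \right)} + 104 \left(-30\right) = \left(\sqrt{145 + \left(-6\right)^{2} + 33 \left(-6\right)} - -6\right) + 104 \left(-30\right) = \left(\sqrt{145 + 36 - 198} + 6\right) - 3120 = \left(\sqrt{-17} + 6\right) - 3120 = \left(i \sqrt{17} + 6\right) - 3120 = \left(6 + i \sqrt{17}\right) - 3120 = -3114 + i \sqrt{17}$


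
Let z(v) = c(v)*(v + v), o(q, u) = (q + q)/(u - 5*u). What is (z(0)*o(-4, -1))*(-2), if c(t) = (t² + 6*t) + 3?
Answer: 0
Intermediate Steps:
o(q, u) = -q/(2*u) (o(q, u) = (2*q)/((-4*u)) = (2*q)*(-1/(4*u)) = -q/(2*u))
c(t) = 3 + t² + 6*t
z(v) = 2*v*(3 + v² + 6*v) (z(v) = (3 + v² + 6*v)*(v + v) = (3 + v² + 6*v)*(2*v) = 2*v*(3 + v² + 6*v))
(z(0)*o(-4, -1))*(-2) = ((2*0*(3 + 0² + 6*0))*(-½*(-4)/(-1)))*(-2) = ((2*0*(3 + 0 + 0))*(-½*(-4)*(-1)))*(-2) = ((2*0*3)*(-2))*(-2) = (0*(-2))*(-2) = 0*(-2) = 0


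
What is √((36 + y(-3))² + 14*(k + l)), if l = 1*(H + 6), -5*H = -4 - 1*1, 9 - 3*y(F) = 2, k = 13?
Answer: √15745/3 ≈ 41.826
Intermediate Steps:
y(F) = 7/3 (y(F) = 3 - ⅓*2 = 3 - ⅔ = 7/3)
H = 1 (H = -(-4 - 1*1)/5 = -(-4 - 1)/5 = -⅕*(-5) = 1)
l = 7 (l = 1*(1 + 6) = 1*7 = 7)
√((36 + y(-3))² + 14*(k + l)) = √((36 + 7/3)² + 14*(13 + 7)) = √((115/3)² + 14*20) = √(13225/9 + 280) = √(15745/9) = √15745/3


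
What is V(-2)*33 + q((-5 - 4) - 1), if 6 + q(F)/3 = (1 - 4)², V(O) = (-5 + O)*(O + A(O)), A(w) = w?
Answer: 933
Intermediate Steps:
V(O) = 2*O*(-5 + O) (V(O) = (-5 + O)*(O + O) = (-5 + O)*(2*O) = 2*O*(-5 + O))
q(F) = 9 (q(F) = -18 + 3*(1 - 4)² = -18 + 3*(-3)² = -18 + 3*9 = -18 + 27 = 9)
V(-2)*33 + q((-5 - 4) - 1) = (2*(-2)*(-5 - 2))*33 + 9 = (2*(-2)*(-7))*33 + 9 = 28*33 + 9 = 924 + 9 = 933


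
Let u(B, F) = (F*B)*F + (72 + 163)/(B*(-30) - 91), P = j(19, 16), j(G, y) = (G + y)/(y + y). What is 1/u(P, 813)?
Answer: 63392/45828165295 ≈ 1.3833e-6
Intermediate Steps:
j(G, y) = (G + y)/(2*y) (j(G, y) = (G + y)/((2*y)) = (G + y)*(1/(2*y)) = (G + y)/(2*y))
P = 35/32 (P = (½)*(19 + 16)/16 = (½)*(1/16)*35 = 35/32 ≈ 1.0938)
u(B, F) = 235/(-91 - 30*B) + B*F² (u(B, F) = (B*F)*F + 235/(-30*B - 91) = B*F² + 235/(-91 - 30*B) = 235/(-91 - 30*B) + B*F²)
1/u(P, 813) = 1/((-235 + 30*(35/32)²*813² + 91*(35/32)*813²)/(91 + 30*(35/32))) = 1/((-235 + 30*(1225/1024)*660969 + 91*(35/32)*660969)/(91 + 525/16)) = 1/((-235 + 12145305375/512 + 2105186265/32)/(1981/16)) = 1/((16/1981)*(45828165295/512)) = 1/(45828165295/63392) = 63392/45828165295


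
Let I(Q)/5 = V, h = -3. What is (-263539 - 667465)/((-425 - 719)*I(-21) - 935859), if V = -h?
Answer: 931004/953019 ≈ 0.97690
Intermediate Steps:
V = 3 (V = -1*(-3) = 3)
I(Q) = 15 (I(Q) = 5*3 = 15)
(-263539 - 667465)/((-425 - 719)*I(-21) - 935859) = (-263539 - 667465)/((-425 - 719)*15 - 935859) = -931004/(-1144*15 - 935859) = -931004/(-17160 - 935859) = -931004/(-953019) = -931004*(-1/953019) = 931004/953019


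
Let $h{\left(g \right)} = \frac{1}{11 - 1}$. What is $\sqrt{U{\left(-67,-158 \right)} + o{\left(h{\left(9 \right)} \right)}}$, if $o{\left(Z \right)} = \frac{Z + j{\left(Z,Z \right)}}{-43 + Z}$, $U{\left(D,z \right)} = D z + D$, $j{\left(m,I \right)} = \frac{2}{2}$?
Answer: $\frac{8 \sqrt{249990}}{39} \approx 102.56$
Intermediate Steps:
$h{\left(g \right)} = \frac{1}{10}$
$j{\left(m,I \right)} = 1$ ($j{\left(m,I \right)} = 2 \cdot \frac{1}{2} = 1$)
$U{\left(D,z \right)} = D + D z$
$o{\left(Z \right)} = \frac{1 + Z}{-43 + Z}$ ($o{\left(Z \right)} = \frac{Z + 1}{-43 + Z} = \frac{1 + Z}{-43 + Z}$)
$\sqrt{U{\left(-67,-158 \right)} + o{\left(h{\left(9 \right)} \right)}} = \sqrt{- 67 \left(1 - 158\right) + \frac{1 + \frac{1}{10}}{-43 + \frac{1}{10}}} = \sqrt{\left(-67\right) \left(-157\right) + \frac{1}{- \frac{429}{10}} \cdot \frac{11}{10}} = \sqrt{10519 - \frac{1}{39}} = \sqrt{\frac{410240}{39}} = \frac{8 \sqrt{249990}}{39}$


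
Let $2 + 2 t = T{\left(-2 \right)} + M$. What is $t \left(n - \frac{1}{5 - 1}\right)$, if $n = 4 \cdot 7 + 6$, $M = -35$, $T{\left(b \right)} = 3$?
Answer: $- \frac{2295}{4} \approx -573.75$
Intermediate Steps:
$n = 34$ ($n = 28 + 6 = 34$)
$t = -17$ ($t = -1 + \frac{3 - 35}{2} = -1 + \frac{1}{2} \left(-32\right) = -1 - 16 = -17$)
$t \left(n - \frac{1}{5 - 1}\right) = - 17 \left(34 - \frac{1}{5 - 1}\right) = - 17 \left(34 - \frac{1}{4}\right) = \left(-17\right) \frac{135}{4} = - \frac{2295}{4}$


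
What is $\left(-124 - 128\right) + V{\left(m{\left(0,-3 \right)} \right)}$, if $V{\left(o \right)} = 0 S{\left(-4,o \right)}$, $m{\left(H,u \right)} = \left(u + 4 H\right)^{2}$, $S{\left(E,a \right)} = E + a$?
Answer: $-252$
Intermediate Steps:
$V{\left(o \right)} = 0$ ($V{\left(o \right)} = 0 \left(-4 + o\right) = 0$)
$\left(-124 - 128\right) + V{\left(m{\left(0,-3 \right)} \right)} = \left(-124 - 128\right) + 0 = -252 + 0 = -252$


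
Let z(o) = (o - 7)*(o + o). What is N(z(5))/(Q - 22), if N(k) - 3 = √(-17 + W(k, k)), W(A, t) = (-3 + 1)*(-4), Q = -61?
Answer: -3/83 - 3*I/83 ≈ -0.036145 - 0.036145*I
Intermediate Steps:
W(A, t) = 8 (W(A, t) = -2*(-4) = 8)
z(o) = 2*o*(-7 + o) (z(o) = (-7 + o)*(2*o) = 2*o*(-7 + o))
N(k) = 3 + 3*I (N(k) = 3 + √(-17 + 8) = 3 + √(-9) = 3 + 3*I)
N(z(5))/(Q - 22) = (3 + 3*I)/(-61 - 22) = (3 + 3*I)/(-83) = -(3 + 3*I)/83 = -3/83 - 3*I/83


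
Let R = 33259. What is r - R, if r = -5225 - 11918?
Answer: -50402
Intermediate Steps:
r = -17143
r - R = -17143 - 1*33259 = -17143 - 33259 = -50402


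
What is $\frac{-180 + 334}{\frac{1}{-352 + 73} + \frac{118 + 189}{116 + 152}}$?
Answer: $\frac{11514888}{85385} \approx 134.86$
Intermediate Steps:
$\frac{-180 + 334}{\frac{1}{-352 + 73} + \frac{118 + 189}{116 + 152}} = \frac{154}{\frac{1}{-279} + \frac{307}{268}} = \frac{154}{- \frac{1}{279} + 307 \cdot \frac{1}{268}} = \frac{154}{- \frac{1}{279} + \frac{307}{268}} = \frac{154}{\frac{85385}{74772}} = 154 \cdot \frac{74772}{85385} = \frac{11514888}{85385}$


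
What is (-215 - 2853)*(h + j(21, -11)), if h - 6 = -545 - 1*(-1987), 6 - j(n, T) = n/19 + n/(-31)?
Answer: -2626680472/589 ≈ -4.4596e+6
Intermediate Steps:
j(n, T) = 6 - 12*n/589 (j(n, T) = 6 - (n/19 + n/(-31)) = 6 - (n*(1/19) + n*(-1/31)) = 6 - (n/19 - n/31) = 6 - 12*n/589)
h = 1448 (h = 6 + (-545 - 1*(-1987)) = 6 + (-545 + 1987) = 6 + 1442 = 1448)
(-215 - 2853)*(h + j(21, -11)) = (-215 - 2853)*(1448 + (6 - 12/589*21)) = -3068*(1448 + (6 - 252/589)) = -3068*(1448 + 3282/589) = -3068*856154/589 = -2626680472/589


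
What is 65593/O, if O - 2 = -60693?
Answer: -65593/60691 ≈ -1.0808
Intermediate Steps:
O = -60691 (O = 2 - 60693 = -60691)
65593/O = 65593/(-60691) = 65593*(-1/60691) = -65593/60691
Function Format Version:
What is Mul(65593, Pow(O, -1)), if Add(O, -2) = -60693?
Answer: Rational(-65593, 60691) ≈ -1.0808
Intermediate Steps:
O = -60691 (O = Add(2, -60693) = -60691)
Mul(65593, Pow(O, -1)) = Mul(65593, Pow(-60691, -1)) = Mul(65593, Rational(-1, 60691)) = Rational(-65593, 60691)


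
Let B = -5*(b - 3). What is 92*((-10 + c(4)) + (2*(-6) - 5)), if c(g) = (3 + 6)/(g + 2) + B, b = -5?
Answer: 1334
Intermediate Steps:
B = 40 (B = -5*(-5 - 3) = -5*(-8) = 40)
c(g) = 40 + 9/(2 + g) (c(g) = (3 + 6)/(g + 2) + 40 = 9/(2 + g) + 40 = 40 + 9/(2 + g))
92*((-10 + c(4)) + (2*(-6) - 5)) = 92*((-10 + (89 + 40*4)/(2 + 4)) + (2*(-6) - 5)) = 92*((-10 + (89 + 160)/6) + (-12 - 5)) = 92*((-10 + (⅙)*249) - 17) = 92*((-10 + 83/2) - 17) = 92*(63/2 - 17) = 92*(29/2) = 1334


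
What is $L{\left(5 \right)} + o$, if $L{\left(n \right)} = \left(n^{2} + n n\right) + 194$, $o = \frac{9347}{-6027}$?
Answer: $\frac{1461241}{6027} \approx 242.45$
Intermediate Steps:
$o = - \frac{9347}{6027}$ ($o = 9347 \left(- \frac{1}{6027}\right) = - \frac{9347}{6027} \approx -1.5509$)
$L{\left(n \right)} = 194 + 2 n^{2}$ ($L{\left(n \right)} = \left(n^{2} + n^{2}\right) + 194 = 2 n^{2} + 194 = 194 + 2 n^{2}$)
$L{\left(5 \right)} + o = \left(194 + 2 \cdot 5^{2}\right) - \frac{9347}{6027} = \left(194 + 2 \cdot 25\right) - \frac{9347}{6027} = \left(194 + 50\right) - \frac{9347}{6027} = 244 - \frac{9347}{6027} = \frac{1461241}{6027}$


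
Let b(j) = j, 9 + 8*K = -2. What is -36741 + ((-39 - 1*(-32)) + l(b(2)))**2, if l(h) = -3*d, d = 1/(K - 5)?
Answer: -10605828/289 ≈ -36698.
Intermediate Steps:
K = -11/8 (K = -9/8 + (1/8)*(-2) = -9/8 - 1/4 = -11/8 ≈ -1.3750)
d = -8/51 (d = 1/(-11/8 - 5) = 1/(-51/8) = -8/51 ≈ -0.15686)
l(h) = 8/17 (l(h) = -3*(-8/51) = 8/17)
-36741 + ((-39 - 1*(-32)) + l(b(2)))**2 = -36741 + ((-39 - 1*(-32)) + 8/17)**2 = -36741 + ((-39 + 32) + 8/17)**2 = -36741 + (-7 + 8/17)**2 = -36741 + (-111/17)**2 = -36741 + 12321/289 = -10605828/289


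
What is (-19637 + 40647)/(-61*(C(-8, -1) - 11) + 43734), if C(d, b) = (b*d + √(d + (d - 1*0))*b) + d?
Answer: 932949050/1971863561 - 5126440*I/1971863561 ≈ 0.47313 - 0.0025998*I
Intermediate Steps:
C(d, b) = d + b*d + b*√2*√d (C(d, b) = (b*d + √(d + (d + 0))*b) + d = (b*d + √(d + d)*b) + d = (b*d + √(2*d)*b) + d = (b*d + (√2*√d)*b) + d = (b*d + b*√2*√d) + d = d + b*d + b*√2*√d)
(-19637 + 40647)/(-61*(C(-8, -1) - 11) + 43734) = (-19637 + 40647)/(-61*((-8 - 1*(-8) - √2*√(-8)) - 11) + 43734) = 21010/(-61*((-8 + 8 - √2*2*I*√2) - 11) + 43734) = 21010/(-61*((-8 + 8 - 4*I) - 11) + 43734) = 21010/(-61*(-4*I - 11) + 43734) = 21010/(-61*(-11 - 4*I) + 43734) = 21010/((671 + 244*I) + 43734) = 21010/(44405 + 244*I) = 21010*((44405 - 244*I)/1971863561) = 21010*(44405 - 244*I)/1971863561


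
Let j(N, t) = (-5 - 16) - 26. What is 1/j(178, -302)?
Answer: -1/47 ≈ -0.021277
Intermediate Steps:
j(N, t) = -47 (j(N, t) = -21 - 26 = -47)
1/j(178, -302) = 1/(-47) = -1/47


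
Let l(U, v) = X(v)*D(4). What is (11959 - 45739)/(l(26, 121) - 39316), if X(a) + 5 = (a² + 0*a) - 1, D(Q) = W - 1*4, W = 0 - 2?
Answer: 16890/63563 ≈ 0.26572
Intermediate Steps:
W = -2
D(Q) = -6 (D(Q) = -2 - 1*4 = -2 - 4 = -6)
X(a) = -6 + a² (X(a) = -5 + ((a² + 0*a) - 1) = -5 + ((a² + 0) - 1) = -5 + (a² - 1) = -5 + (-1 + a²) = -6 + a²)
l(U, v) = 36 - 6*v² (l(U, v) = (-6 + v²)*(-6) = 36 - 6*v²)
(11959 - 45739)/(l(26, 121) - 39316) = (11959 - 45739)/((36 - 6*121²) - 39316) = -33780/((36 - 6*14641) - 39316) = -33780/((36 - 87846) - 39316) = -33780/(-87810 - 39316) = -33780/(-127126) = -33780*(-1/127126) = 16890/63563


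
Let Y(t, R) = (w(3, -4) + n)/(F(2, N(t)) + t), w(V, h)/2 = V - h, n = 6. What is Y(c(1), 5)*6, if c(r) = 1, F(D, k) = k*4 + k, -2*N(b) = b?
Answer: -80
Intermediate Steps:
w(V, h) = -2*h + 2*V (w(V, h) = 2*(V - h) = -2*h + 2*V)
N(b) = -b/2
F(D, k) = 5*k (F(D, k) = 4*k + k = 5*k)
Y(t, R) = -40/(3*t) (Y(t, R) = ((-2*(-4) + 2*3) + 6)/(5*(-t/2) + t) = ((8 + 6) + 6)/(-5*t/2 + t) = (14 + 6)/((-3*t/2)) = 20*(-2/(3*t)) = -40/(3*t))
Y(c(1), 5)*6 = -40/3/1*6 = -40/3*1*6 = -40/3*6 = -80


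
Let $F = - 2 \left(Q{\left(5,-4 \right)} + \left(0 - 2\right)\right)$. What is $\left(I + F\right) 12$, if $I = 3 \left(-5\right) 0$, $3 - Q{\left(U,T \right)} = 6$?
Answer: $120$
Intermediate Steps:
$Q{\left(U,T \right)} = -3$ ($Q{\left(U,T \right)} = 3 - 6 = -3$)
$I = 0$ ($I = \left(-15\right) 0 = 0$)
$F = 10$ ($F = - 2 \left(-3 + \left(0 - 2\right)\right) = - 2 \left(-3 - 2\right) = \left(-2\right) \left(-5\right) = 10$)
$\left(I + F\right) 12 = \left(0 + 10\right) 12 = 10 \cdot 12 = 120$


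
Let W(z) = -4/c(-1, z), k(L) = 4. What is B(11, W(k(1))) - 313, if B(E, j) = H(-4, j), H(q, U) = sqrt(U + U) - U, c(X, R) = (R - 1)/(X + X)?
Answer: -947/3 + 4*sqrt(3)/3 ≈ -313.36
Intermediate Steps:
c(X, R) = (-1 + R)/(2*X) (c(X, R) = (-1 + R)/((2*X)) = (-1 + R)*(1/(2*X)) = (-1 + R)/(2*X))
W(z) = -4/(1/2 - z/2) (W(z) = -4*(-2/(-1 + z)) = -4/(1/2 - z/2))
H(q, U) = -U + sqrt(2)*sqrt(U) (H(q, U) = sqrt(2*U) - U = sqrt(2)*sqrt(U) - U = -U + sqrt(2)*sqrt(U))
B(E, j) = -j + sqrt(2)*sqrt(j)
B(11, W(k(1))) - 313 = (-8/(-1 + 4) + sqrt(2)*sqrt(8/(-1 + 4))) - 313 = (-8/3 + sqrt(2)*sqrt(8/3)) - 313 = (-8/3 + sqrt(2)*sqrt(8*(1/3))) - 313 = (-1*8/3 + sqrt(2)*sqrt(8/3)) - 313 = (-8/3 + sqrt(2)*(2*sqrt(6)/3)) - 313 = (-8/3 + 4*sqrt(3)/3) - 313 = -947/3 + 4*sqrt(3)/3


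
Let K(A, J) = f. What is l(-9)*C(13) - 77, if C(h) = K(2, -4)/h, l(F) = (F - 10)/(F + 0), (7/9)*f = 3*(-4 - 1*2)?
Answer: -7349/91 ≈ -80.758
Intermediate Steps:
f = -162/7 (f = 9*(3*(-4 - 1*2))/7 = 9*(3*(-4 - 2))/7 = 9*(3*(-6))/7 = (9/7)*(-18) = -162/7 ≈ -23.143)
l(F) = (-10 + F)/F
K(A, J) = -162/7
C(h) = -162/(7*h)
l(-9)*C(13) - 77 = ((-10 - 9)/(-9))*(-162/7/13) - 77 = (-⅑*(-19))*(-162/7*1/13) - 77 = (19/9)*(-162/91) - 77 = -342/91 - 77 = -7349/91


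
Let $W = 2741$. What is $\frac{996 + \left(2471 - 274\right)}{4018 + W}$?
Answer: $\frac{3193}{6759} \approx 0.47241$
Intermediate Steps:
$\frac{996 + \left(2471 - 274\right)}{4018 + W} = \frac{996 + \left(2471 - 274\right)}{4018 + 2741} = \frac{996 + 2197}{6759} = 3193 \cdot \frac{1}{6759} = \frac{3193}{6759}$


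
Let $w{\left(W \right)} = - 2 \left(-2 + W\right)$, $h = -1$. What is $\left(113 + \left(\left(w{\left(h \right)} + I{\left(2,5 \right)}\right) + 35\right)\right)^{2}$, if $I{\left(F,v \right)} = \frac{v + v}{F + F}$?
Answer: $\frac{97969}{4} \approx 24492.0$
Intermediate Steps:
$w{\left(W \right)} = 4 - 2 W$
$I{\left(F,v \right)} = \frac{v}{F}$ ($I{\left(F,v \right)} = \frac{2 v}{2 F} = 2 v \frac{1}{2 F} = \frac{v}{F}$)
$\left(113 + \left(\left(w{\left(h \right)} + I{\left(2,5 \right)}\right) + 35\right)\right)^{2} = \left(113 + \left(\left(\left(4 - -2\right) + \frac{5}{2}\right) + 35\right)\right)^{2} = \left(113 + \left(\left(\left(4 + 2\right) + 5 \cdot \frac{1}{2}\right) + 35\right)\right)^{2} = \left(113 + \left(\left(6 + \frac{5}{2}\right) + 35\right)\right)^{2} = \left(113 + \left(\frac{17}{2} + 35\right)\right)^{2} = \left(113 + \frac{87}{2}\right)^{2} = \left(\frac{313}{2}\right)^{2} = \frac{97969}{4}$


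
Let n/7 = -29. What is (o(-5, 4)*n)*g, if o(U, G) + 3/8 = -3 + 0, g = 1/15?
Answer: 1827/40 ≈ 45.675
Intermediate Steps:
n = -203 (n = 7*(-29) = -203)
g = 1/15 ≈ 0.066667
o(U, G) = -27/8 (o(U, G) = -3/8 + (-3 + 0) = -3/8 - 3 = -27/8)
(o(-5, 4)*n)*g = -27/8*(-203)*(1/15) = (5481/8)*(1/15) = 1827/40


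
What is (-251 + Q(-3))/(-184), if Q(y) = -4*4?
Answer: 267/184 ≈ 1.4511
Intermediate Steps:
Q(y) = -16
(-251 + Q(-3))/(-184) = (-251 - 16)/(-184) = -1/184*(-267) = 267/184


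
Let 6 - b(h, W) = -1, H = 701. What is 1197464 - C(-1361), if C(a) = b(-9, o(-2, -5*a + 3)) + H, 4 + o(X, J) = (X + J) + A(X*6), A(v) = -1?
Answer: 1196756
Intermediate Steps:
o(X, J) = -5 + J + X (o(X, J) = -4 + ((X + J) - 1) = -4 + ((J + X) - 1) = -4 + (-1 + J + X) = -5 + J + X)
b(h, W) = 7 (b(h, W) = 6 - 1*(-1) = 6 + 1 = 7)
C(a) = 708 (C(a) = 7 + 701 = 708)
1197464 - C(-1361) = 1197464 - 1*708 = 1197464 - 708 = 1196756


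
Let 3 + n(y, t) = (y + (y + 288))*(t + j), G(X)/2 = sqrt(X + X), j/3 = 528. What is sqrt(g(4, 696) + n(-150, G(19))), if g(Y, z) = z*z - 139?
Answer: sqrt(465266 - 24*sqrt(38)) ≈ 682.00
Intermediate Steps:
g(Y, z) = -139 + z**2 (g(Y, z) = z**2 - 139 = -139 + z**2)
j = 1584 (j = 3*528 = 1584)
G(X) = 2*sqrt(2)*sqrt(X) (G(X) = 2*sqrt(X + X) = 2*sqrt(2*X) = 2*(sqrt(2)*sqrt(X)) = 2*sqrt(2)*sqrt(X))
n(y, t) = -3 + (288 + 2*y)*(1584 + t) (n(y, t) = -3 + (y + (y + 288))*(t + 1584) = -3 + (y + (288 + y))*(1584 + t) = -3 + (288 + 2*y)*(1584 + t))
sqrt(g(4, 696) + n(-150, G(19))) = sqrt((-139 + 696**2) + (456189 + 288*(2*sqrt(2)*sqrt(19)) + 3168*(-150) + 2*(2*sqrt(2)*sqrt(19))*(-150))) = sqrt((-139 + 484416) + (456189 + 288*(2*sqrt(38)) - 475200 + 2*(2*sqrt(38))*(-150))) = sqrt(484277 + (456189 + 576*sqrt(38) - 475200 - 600*sqrt(38))) = sqrt(484277 + (-19011 - 24*sqrt(38))) = sqrt(465266 - 24*sqrt(38))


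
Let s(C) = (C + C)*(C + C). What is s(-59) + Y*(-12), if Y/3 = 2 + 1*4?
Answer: 13708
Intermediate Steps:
s(C) = 4*C² (s(C) = (2*C)*(2*C) = 4*C²)
Y = 18 (Y = 3*(2 + 1*4) = 3*(2 + 4) = 3*6 = 18)
s(-59) + Y*(-12) = 4*(-59)² + 18*(-12) = 4*3481 - 216 = 13924 - 216 = 13708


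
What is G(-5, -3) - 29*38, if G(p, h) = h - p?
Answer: -1100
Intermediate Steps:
G(-5, -3) - 29*38 = (-3 - 1*(-5)) - 29*38 = (-3 + 5) - 1102 = 2 - 1102 = -1100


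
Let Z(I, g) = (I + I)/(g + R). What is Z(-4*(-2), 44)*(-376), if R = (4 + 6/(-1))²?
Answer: -376/3 ≈ -125.33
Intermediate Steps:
R = 4 (R = (4 + 6*(-1))² = (4 - 6)² = (-2)² = 4)
Z(I, g) = 2*I/(4 + g) (Z(I, g) = (I + I)/(g + 4) = (2*I)/(4 + g) = 2*I/(4 + g))
Z(-4*(-2), 44)*(-376) = (2*(-4*(-2))/(4 + 44))*(-376) = (2*8/48)*(-376) = (2*8*(1/48))*(-376) = (⅓)*(-376) = -376/3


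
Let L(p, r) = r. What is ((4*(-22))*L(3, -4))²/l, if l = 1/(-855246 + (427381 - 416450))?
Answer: -104614005760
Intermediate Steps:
l = -1/844315 (l = 1/(-855246 + 10931) = 1/(-844315) = -1/844315 ≈ -1.1844e-6)
((4*(-22))*L(3, -4))²/l = ((4*(-22))*(-4))²/(-1/844315) = (-88*(-4))²*(-844315) = 352²*(-844315) = 123904*(-844315) = -104614005760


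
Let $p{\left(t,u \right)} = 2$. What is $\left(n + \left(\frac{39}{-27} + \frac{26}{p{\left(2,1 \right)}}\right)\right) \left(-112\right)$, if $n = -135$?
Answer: $\frac{124432}{9} \approx 13826.0$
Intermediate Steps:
$\left(n + \left(\frac{39}{-27} + \frac{26}{p{\left(2,1 \right)}}\right)\right) \left(-112\right) = \left(-135 + \left(\frac{39}{-27} + \frac{26}{2}\right)\right) \left(-112\right) = \left(-135 + \left(39 \left(- \frac{1}{27}\right) + 26 \cdot \frac{1}{2}\right)\right) \left(-112\right) = \left(-135 + \left(- \frac{13}{9} + 13\right)\right) \left(-112\right) = \left(-135 + \frac{104}{9}\right) \left(-112\right) = \left(- \frac{1111}{9}\right) \left(-112\right) = \frac{124432}{9}$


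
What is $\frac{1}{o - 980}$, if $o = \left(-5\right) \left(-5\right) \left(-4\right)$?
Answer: $- \frac{1}{1080} \approx -0.00092593$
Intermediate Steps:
$o = -100$ ($o = 25 \left(-4\right) = -100$)
$\frac{1}{o - 980} = \frac{1}{-100 - 980} = \frac{1}{-1080} = - \frac{1}{1080}$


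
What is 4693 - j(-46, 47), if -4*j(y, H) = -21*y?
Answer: 9869/2 ≈ 4934.5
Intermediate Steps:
j(y, H) = 21*y/4 (j(y, H) = -(-21)*y/4 = 21*y/4)
4693 - j(-46, 47) = 4693 - 21*(-46)/4 = 4693 - 1*(-483/2) = 4693 + 483/2 = 9869/2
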